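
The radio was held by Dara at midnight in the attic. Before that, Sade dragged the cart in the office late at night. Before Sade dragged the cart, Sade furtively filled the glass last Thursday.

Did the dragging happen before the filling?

no

The narrative orders the filling before the dragging.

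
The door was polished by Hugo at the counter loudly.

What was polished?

the door

'the door' marks the patient of the polishing event.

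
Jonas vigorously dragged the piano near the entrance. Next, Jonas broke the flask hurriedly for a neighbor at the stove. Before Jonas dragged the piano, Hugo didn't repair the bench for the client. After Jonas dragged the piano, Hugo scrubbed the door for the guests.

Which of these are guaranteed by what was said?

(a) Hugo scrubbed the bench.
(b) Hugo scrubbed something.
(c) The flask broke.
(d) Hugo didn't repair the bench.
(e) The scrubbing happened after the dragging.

(b), (c), (e)

(a) Not entailed — Hugo scrubbed the door, not the bench; the bench belongs to the repairing event.
(b) Entailed — dropping 'for the guests' and generalizing the patient leaves a sub-description the original still satisfies.
(c) Entailed — 'Jonas broke the flask' is causative; it entails the inchoative 'the flask broke'.
(d) Not entailed — dropping 'for the client' under negation is not valid — the original leaves open that Hugo repaired the bench some other way.
(e) Entailed — the narrative places the dragging before the scrubbing.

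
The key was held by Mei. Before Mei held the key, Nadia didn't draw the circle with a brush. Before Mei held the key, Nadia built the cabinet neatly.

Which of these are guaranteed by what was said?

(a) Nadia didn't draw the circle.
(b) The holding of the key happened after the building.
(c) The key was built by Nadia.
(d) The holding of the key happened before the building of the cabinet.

(a) Not entailed — dropping 'with a brush' under negation is not valid — the original leaves open that Nadia drew the circle some other way.
(b) Entailed — the narrative places the building before the holding.
(c) Not entailed — Nadia built the cabinet, not the key; the key belongs to the holding event.
(d) Not entailed — the narrative places the building before the holding, not after.

(b)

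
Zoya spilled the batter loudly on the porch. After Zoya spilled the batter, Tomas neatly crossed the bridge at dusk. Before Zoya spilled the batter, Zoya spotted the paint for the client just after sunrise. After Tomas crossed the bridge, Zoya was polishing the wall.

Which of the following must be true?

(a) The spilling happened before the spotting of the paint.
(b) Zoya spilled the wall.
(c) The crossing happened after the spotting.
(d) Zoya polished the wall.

(a) Not entailed — the narrative places the spotting before the spilling, not after.
(b) Not entailed — Zoya spilled the batter, not the wall; the wall belongs to the polishing event.
(c) Entailed — the narrative places the spotting before the crossing.
(d) Entailed — 'polish' is an activity; 'was polishing' entails that some polishing happened, so 'polished' holds.

(c), (d)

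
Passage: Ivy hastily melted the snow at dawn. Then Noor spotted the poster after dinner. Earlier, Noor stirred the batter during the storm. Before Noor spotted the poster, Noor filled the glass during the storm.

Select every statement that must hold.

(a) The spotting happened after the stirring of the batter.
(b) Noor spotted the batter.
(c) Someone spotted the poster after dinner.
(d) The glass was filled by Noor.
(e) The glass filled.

(a) Entailed — the narrative places the stirring before the spotting.
(b) Not entailed — Noor spotted the poster, not the batter; the batter belongs to the stirring event.
(c) Entailed — this follows by dropping conjuncts from the spotting event's description.
(d) Entailed — this follows by dropping conjuncts from the filling event's description.
(e) Entailed — 'Noor filled the glass' is causative; it entails the inchoative 'the glass filled'.

(a), (c), (d), (e)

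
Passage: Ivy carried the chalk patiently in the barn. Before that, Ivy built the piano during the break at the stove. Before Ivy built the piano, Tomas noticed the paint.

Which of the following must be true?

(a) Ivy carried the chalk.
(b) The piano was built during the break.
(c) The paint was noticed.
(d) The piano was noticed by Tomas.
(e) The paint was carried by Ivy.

(a) Entailed — dropping 'in the barn', 'patiently' leaves a sub-description the original still satisfies.
(b) Entailed — dropping 'at the stove' and generalizing the agent leaves a sub-description the original still satisfies.
(c) Entailed — every conjunct here is already in the original noticing event.
(d) Not entailed — Tomas noticed the paint, not the piano; the piano belongs to the building event.
(e) Not entailed — Ivy carried the chalk, not the paint; the paint belongs to the noticing event.

(a), (b), (c)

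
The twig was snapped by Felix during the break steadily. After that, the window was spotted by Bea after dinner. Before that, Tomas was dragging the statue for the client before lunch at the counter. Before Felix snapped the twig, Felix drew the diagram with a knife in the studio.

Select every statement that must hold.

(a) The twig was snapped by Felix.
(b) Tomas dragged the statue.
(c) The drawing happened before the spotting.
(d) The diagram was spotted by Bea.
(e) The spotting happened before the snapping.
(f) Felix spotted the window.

(a), (b), (c)

(a) Entailed — dropping 'during the break', 'steadily' leaves a sub-description the original still satisfies.
(b) Entailed — 'drag' is an activity; 'was dragging' entails that some dragging happened, so 'dragged' holds.
(c) Entailed — the narrative places the drawing before the spotting.
(d) Not entailed — Bea spotted the window, not the diagram; the diagram belongs to the drawing event.
(e) Not entailed — the narrative places the snapping before the spotting, not after.
(f) Not entailed — the passage has Bea spotting the window, not Felix.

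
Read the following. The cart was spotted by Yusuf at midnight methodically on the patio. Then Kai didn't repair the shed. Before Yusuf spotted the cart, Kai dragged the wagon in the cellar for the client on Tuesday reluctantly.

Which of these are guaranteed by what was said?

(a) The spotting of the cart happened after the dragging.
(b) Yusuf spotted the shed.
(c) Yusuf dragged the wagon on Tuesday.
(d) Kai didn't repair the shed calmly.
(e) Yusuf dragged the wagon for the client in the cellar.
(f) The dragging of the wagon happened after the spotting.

(a), (d)

(a) Entailed — the narrative places the dragging before the spotting.
(b) Not entailed — Yusuf spotted the cart, not the shed; the shed belongs to the repairing event.
(c) Not entailed — the passage has Kai dragging the wagon, not Yusuf.
(d) Entailed — under negation, adding a further restriction is entailed: if no such repairing event occurred, none occurred calmly either.
(e) Not entailed — the passage has Kai dragging the wagon, not Yusuf.
(f) Not entailed — the narrative places the dragging before the spotting, not after.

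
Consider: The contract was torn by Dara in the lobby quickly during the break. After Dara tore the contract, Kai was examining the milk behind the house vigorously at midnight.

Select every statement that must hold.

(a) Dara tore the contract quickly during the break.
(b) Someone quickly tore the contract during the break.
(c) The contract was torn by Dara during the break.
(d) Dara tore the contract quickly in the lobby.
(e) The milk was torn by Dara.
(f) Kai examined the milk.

(a) Entailed — every conjunct here is already in the original tearing event.
(b) Entailed — every conjunct here is already in the original tearing event.
(c) Entailed — dropping 'in the lobby', 'quickly' leaves a sub-description the original still satisfies.
(d) Entailed — dropping 'during the break' leaves a sub-description the original still satisfies.
(e) Not entailed — Dara tore the contract, not the milk; the milk belongs to the examining event.
(f) Entailed — 'examine' is an activity; 'was examining' entails that some examining happened, so 'examined' holds.

(a), (b), (c), (d), (f)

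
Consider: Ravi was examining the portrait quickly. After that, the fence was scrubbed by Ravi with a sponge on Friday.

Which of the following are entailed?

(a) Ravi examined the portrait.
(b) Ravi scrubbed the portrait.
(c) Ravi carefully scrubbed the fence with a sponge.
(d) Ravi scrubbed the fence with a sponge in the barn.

(a)

(a) Entailed — 'examine' is an activity; 'was examining' entails that some examining happened, so 'examined' holds.
(b) Not entailed — Ravi scrubbed the fence, not the portrait; the portrait belongs to the examining event.
(c) Not entailed — 'carefully' adds information not in the original event.
(d) Not entailed — 'in the barn' adds information not in the original event.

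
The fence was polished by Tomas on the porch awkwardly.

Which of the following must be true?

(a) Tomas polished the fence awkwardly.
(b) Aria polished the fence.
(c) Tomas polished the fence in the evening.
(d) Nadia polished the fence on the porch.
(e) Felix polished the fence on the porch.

(a)

(a) Entailed — the original entails any weakening of itself; this just drops 'on the porch'.
(b) Not entailed — the passage has Tomas polishing the fence, not Aria.
(c) Not entailed — 'in the evening' adds information not in the original event.
(d) Not entailed — the passage has Tomas polishing the fence, not Nadia.
(e) Not entailed — the passage has Tomas polishing the fence, not Felix.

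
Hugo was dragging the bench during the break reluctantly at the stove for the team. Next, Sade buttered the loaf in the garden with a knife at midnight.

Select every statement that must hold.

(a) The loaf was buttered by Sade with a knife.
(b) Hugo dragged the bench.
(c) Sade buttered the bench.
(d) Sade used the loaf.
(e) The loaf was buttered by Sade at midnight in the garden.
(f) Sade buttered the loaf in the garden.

(a) Entailed — the original entails any weakening of itself; this just drops 'in the garden', 'at midnight'.
(b) Entailed — 'drag' is an activity; 'was dragging' entails that some dragging happened, so 'dragged' holds.
(c) Not entailed — Sade buttered the loaf, not the bench; the bench belongs to the dragging event.
(d) Not entailed — the loaf is the patient, not an instrument — Sade used a knife.
(e) Entailed — dropping 'with a knife' leaves a sub-description the original still satisfies.
(f) Entailed — dropping 'with a knife', 'at midnight' leaves a sub-description the original still satisfies.

(a), (b), (e), (f)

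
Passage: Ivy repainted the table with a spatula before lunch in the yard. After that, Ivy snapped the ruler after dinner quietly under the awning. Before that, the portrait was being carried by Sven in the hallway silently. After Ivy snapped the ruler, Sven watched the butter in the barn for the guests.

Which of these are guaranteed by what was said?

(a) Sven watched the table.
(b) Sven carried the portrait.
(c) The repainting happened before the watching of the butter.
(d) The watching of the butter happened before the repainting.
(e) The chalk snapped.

(b), (c)

(a) Not entailed — Sven watched the butter, not the table; the table belongs to the repainting event.
(b) Entailed — 'carry' is an activity; 'was carrying' entails that some carrying happened, so 'carried' holds.
(c) Entailed — the narrative places the repainting before the watching.
(d) Not entailed — the narrative places the repainting before the watching, not after.
(e) Not entailed — the ruler is what snapped, not the chalk.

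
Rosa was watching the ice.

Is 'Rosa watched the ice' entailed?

yes

'watch' is atelic; if Rosa was watching the ice, then Rosa watched the ice (for some time).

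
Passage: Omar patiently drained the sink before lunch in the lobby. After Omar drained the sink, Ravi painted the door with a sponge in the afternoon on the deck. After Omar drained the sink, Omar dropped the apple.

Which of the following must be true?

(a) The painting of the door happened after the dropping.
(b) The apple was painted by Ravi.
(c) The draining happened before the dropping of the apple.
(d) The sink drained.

(a) Not entailed — the narrative doesn't order the dropping relative to the painting.
(b) Not entailed — Ravi painted the door, not the apple; the apple belongs to the dropping event.
(c) Entailed — the narrative places the draining before the dropping.
(d) Entailed — 'Omar drained the sink' is causative; it entails the inchoative 'the sink drained'.

(c), (d)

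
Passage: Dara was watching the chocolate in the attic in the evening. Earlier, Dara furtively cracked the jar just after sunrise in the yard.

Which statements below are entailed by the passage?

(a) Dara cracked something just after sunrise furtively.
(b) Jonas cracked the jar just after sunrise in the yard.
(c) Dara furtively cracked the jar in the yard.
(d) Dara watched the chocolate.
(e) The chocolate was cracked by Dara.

(a) Entailed — dropping 'in the yard' and generalizing the patient leaves a sub-description the original still satisfies.
(b) Not entailed — the passage has Dara cracking the jar, not Jonas.
(c) Entailed — every conjunct here is already in the original cracking event.
(d) Entailed — 'watch' is an activity; 'was watching' entails that some watching happened, so 'watched' holds.
(e) Not entailed — Dara cracked the jar, not the chocolate; the chocolate belongs to the watching event.

(a), (c), (d)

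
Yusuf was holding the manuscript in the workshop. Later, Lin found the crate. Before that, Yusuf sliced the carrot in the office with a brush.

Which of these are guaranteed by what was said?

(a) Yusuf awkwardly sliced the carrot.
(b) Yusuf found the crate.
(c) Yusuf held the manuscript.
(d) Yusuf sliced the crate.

(a) Not entailed — 'awkwardly' adds information not in the original event.
(b) Not entailed — the passage has Lin finding the crate, not Yusuf.
(c) Entailed — 'hold' is an activity; 'was holding' entails that some holding happened, so 'held' holds.
(d) Not entailed — Yusuf sliced the carrot, not the crate; the crate belongs to the finding event.

(c)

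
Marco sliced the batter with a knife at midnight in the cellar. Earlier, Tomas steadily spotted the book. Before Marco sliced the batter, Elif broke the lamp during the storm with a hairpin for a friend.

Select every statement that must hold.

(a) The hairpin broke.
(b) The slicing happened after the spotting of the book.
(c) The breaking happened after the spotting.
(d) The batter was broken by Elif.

(b)

(a) Not entailed — the lamp is what broke, not the hairpin.
(b) Entailed — the narrative places the spotting before the slicing.
(c) Not entailed — the narrative doesn't order the spotting relative to the breaking.
(d) Not entailed — Elif broke the lamp, not the batter; the batter belongs to the slicing event.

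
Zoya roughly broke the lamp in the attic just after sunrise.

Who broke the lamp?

Zoya

'Zoya' marks the agent of the breaking event.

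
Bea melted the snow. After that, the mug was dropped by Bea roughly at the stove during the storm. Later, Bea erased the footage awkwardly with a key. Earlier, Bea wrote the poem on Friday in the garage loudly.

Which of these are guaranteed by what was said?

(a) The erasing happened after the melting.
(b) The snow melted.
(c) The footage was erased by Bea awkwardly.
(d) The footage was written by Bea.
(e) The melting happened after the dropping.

(a) Entailed — the narrative places the melting before the erasing.
(b) Entailed — 'Bea melted the snow' is causative; it entails the inchoative 'the snow melted'.
(c) Entailed — the original entails any weakening of itself; this just drops 'with a key'.
(d) Not entailed — Bea wrote the poem, not the footage; the footage belongs to the erasing event.
(e) Not entailed — the narrative places the melting before the dropping, not after.

(a), (b), (c)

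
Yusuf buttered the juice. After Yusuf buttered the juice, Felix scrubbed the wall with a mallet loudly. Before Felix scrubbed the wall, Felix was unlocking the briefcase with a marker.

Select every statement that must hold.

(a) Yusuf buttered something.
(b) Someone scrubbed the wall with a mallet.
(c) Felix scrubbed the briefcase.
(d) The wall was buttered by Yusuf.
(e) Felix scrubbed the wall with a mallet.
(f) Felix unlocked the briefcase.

(a) Entailed — every conjunct here is already in the original buttering event.
(b) Entailed — the original entails any weakening of itself; this just drops 'loudly' and generalizes the agent.
(c) Not entailed — Felix scrubbed the wall, not the briefcase; the briefcase belongs to the unlocking event.
(d) Not entailed — Yusuf buttered the juice, not the wall; the wall belongs to the scrubbing event.
(e) Entailed — this follows by dropping conjuncts from the scrubbing event's description.
(f) Not entailed — 'was unlocking' is progressive on an accomplishment; it does not entail the completed 'unlocked'.

(a), (b), (e)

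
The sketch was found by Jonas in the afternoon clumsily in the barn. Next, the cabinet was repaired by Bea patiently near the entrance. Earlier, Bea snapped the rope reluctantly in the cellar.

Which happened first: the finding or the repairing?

the finding

The connectives place the finding before the repairing.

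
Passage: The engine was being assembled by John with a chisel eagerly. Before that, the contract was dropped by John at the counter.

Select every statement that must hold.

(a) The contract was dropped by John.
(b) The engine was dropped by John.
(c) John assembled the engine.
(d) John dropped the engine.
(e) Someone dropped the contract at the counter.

(a) Entailed — the original entails any weakening of itself; this just drops 'at the counter'.
(b) Not entailed — John dropped the contract, not the engine; the engine belongs to the assembling event.
(c) Not entailed — 'was assembling' is progressive on an accomplishment; it does not entail the completed 'assembled'.
(d) Not entailed — John dropped the contract, not the engine; the engine belongs to the assembling event.
(e) Entailed — this follows by dropping conjuncts from the dropping event's description.

(a), (e)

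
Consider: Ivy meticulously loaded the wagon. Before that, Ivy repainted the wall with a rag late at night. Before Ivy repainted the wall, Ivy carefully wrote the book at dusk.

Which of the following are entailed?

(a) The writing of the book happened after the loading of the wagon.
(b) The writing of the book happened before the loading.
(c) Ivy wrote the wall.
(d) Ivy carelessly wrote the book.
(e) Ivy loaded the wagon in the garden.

(a) Not entailed — the narrative places the writing before the loading, not after.
(b) Entailed — the narrative places the writing before the loading.
(c) Not entailed — Ivy wrote the book, not the wall; the wall belongs to the repainting event.
(d) Not entailed — 'carelessly' adds a manner not in (and inconsistent with) the original.
(e) Not entailed — 'in the garden' adds information not in the original event.

(b)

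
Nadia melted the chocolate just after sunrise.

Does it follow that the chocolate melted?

yes

'Nadia melted the chocolate' is the causative; it entails the inchoative 'the chocolate melted'.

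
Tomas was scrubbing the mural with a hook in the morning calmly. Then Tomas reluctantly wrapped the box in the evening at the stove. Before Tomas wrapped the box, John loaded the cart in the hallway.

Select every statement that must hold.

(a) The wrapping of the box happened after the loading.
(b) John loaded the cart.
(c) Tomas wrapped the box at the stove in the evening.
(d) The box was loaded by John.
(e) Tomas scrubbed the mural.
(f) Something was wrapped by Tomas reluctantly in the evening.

(a), (b), (c), (e), (f)

(a) Entailed — the narrative places the loading before the wrapping.
(b) Entailed — every conjunct here is already in the original loading event.
(c) Entailed — this follows by dropping conjuncts from the wrapping event's description.
(d) Not entailed — John loaded the cart, not the box; the box belongs to the wrapping event.
(e) Entailed — 'scrub' is an activity; 'was scrubbing' entails that some scrubbing happened, so 'scrubbed' holds.
(f) Entailed — this follows by dropping conjuncts from the wrapping event's description.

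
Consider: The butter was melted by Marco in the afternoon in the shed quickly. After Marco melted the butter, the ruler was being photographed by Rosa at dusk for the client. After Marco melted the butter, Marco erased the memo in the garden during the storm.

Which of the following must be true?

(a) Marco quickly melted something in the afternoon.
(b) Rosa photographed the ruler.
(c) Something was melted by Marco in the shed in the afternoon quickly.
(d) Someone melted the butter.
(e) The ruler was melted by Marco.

(a), (c), (d)

(a) Entailed — this follows by dropping conjuncts from the melting event's description.
(b) Not entailed — 'was photographing' is progressive on an accomplishment; it does not entail the completed 'photographed'.
(c) Entailed — this follows by dropping conjuncts from the melting event's description.
(d) Entailed — every conjunct here is already in the original melting event.
(e) Not entailed — Marco melted the butter, not the ruler; the ruler belongs to the photographing event.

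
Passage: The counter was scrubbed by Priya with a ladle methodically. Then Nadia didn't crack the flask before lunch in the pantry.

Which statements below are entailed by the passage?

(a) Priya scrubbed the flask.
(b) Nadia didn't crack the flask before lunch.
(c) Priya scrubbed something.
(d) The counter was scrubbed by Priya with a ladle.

(c), (d)

(a) Not entailed — Priya scrubbed the counter, not the flask; the flask belongs to the cracking event.
(b) Not entailed — dropping 'in the pantry' under negation is not valid — the original leaves open that Nadia cracked the flask some other way.
(c) Entailed — every conjunct here is already in the original scrubbing event.
(d) Entailed — this follows by dropping conjuncts from the scrubbing event's description.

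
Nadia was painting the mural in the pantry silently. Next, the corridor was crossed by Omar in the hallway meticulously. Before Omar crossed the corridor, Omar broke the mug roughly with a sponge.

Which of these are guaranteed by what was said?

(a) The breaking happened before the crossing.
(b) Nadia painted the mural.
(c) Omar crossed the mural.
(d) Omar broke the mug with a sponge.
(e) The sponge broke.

(a) Entailed — the narrative places the breaking before the crossing.
(b) Not entailed — 'was painting' is progressive on an accomplishment; it does not entail the completed 'painted'.
(c) Not entailed — Omar crossed the corridor, not the mural; the mural belongs to the painting event.
(d) Entailed — dropping 'roughly' leaves a sub-description the original still satisfies.
(e) Not entailed — the mug is what broke, not the sponge.

(a), (d)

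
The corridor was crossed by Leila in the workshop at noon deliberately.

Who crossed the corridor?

Leila

'Leila' marks the agent of the crossing event.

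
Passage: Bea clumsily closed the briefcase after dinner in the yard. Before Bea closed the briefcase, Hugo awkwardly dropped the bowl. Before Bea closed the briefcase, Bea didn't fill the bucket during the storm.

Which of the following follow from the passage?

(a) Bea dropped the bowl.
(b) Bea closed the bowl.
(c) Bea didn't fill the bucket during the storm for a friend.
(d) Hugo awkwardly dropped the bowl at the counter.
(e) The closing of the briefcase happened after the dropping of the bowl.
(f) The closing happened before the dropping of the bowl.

(a) Not entailed — the passage has Hugo dropping the bowl, not Bea.
(b) Not entailed — Bea closed the briefcase, not the bowl; the bowl belongs to the dropping event.
(c) Entailed — under negation, adding a further restriction is entailed: if no such filling event occurred, none occurred for a friend either.
(d) Not entailed — 'at the counter' adds information not in the original event.
(e) Entailed — the narrative places the dropping before the closing.
(f) Not entailed — the narrative places the dropping before the closing, not after.

(c), (e)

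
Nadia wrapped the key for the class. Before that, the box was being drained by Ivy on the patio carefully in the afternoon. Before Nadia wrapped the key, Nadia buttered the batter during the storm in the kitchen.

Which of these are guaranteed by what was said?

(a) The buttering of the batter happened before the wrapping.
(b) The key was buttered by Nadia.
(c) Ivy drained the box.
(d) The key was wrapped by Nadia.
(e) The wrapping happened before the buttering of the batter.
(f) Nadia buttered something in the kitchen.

(a) Entailed — the narrative places the buttering before the wrapping.
(b) Not entailed — Nadia buttered the batter, not the key; the key belongs to the wrapping event.
(c) Not entailed — 'was draining' is progressive on an accomplishment; it does not entail the completed 'drained'.
(d) Entailed — this follows by dropping conjuncts from the wrapping event's description.
(e) Not entailed — the narrative places the buttering before the wrapping, not after.
(f) Entailed — every conjunct here is already in the original buttering event.

(a), (d), (f)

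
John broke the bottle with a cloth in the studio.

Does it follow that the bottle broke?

yes

'John broke the bottle' is the causative; it entails the inchoative 'the bottle broke'.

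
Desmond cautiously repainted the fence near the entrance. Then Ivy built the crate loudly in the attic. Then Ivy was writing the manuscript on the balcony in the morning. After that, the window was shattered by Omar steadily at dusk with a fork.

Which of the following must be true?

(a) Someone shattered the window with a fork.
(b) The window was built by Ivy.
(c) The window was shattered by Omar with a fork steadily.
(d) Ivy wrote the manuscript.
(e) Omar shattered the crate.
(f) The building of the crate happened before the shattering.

(a), (c), (f)

(a) Entailed — every conjunct here is already in the original shattering event.
(b) Not entailed — Ivy built the crate, not the window; the window belongs to the shattering event.
(c) Entailed — dropping 'at dusk' leaves a sub-description the original still satisfies.
(d) Not entailed — 'was writing' is progressive on an accomplishment; it does not entail the completed 'wrote'.
(e) Not entailed — Omar shattered the window, not the crate; the crate belongs to the building event.
(f) Entailed — the narrative places the building before the shattering.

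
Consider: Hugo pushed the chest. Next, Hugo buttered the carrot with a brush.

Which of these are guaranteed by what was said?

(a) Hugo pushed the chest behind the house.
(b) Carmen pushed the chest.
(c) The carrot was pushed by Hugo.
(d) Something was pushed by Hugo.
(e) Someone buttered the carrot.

(a) Not entailed — 'behind the house' adds information not in the original event.
(b) Not entailed — the passage has Hugo pushing the chest, not Carmen.
(c) Not entailed — Hugo pushed the chest, not the carrot; the carrot belongs to the buttering event.
(d) Entailed — every conjunct here is already in the original pushing event.
(e) Entailed — this follows by dropping conjuncts from the buttering event's description.

(d), (e)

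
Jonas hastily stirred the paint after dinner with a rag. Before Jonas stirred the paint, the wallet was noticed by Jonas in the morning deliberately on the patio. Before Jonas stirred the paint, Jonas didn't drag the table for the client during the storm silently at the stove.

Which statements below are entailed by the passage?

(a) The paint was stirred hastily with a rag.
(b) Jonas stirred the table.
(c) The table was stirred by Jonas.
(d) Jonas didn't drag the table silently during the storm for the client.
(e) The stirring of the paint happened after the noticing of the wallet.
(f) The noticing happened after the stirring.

(a), (e)

(a) Entailed — dropping 'after dinner' and generalizing the agent leaves a sub-description the original still satisfies.
(b) Not entailed — Jonas stirred the paint, not the table; the table belongs to the dragging event.
(c) Not entailed — Jonas stirred the paint, not the table; the table belongs to the dragging event.
(d) Not entailed — dropping 'at the stove' under negation is not valid — the original leaves open that Jonas dragged the table some other way.
(e) Entailed — the narrative places the noticing before the stirring.
(f) Not entailed — the narrative places the noticing before the stirring, not after.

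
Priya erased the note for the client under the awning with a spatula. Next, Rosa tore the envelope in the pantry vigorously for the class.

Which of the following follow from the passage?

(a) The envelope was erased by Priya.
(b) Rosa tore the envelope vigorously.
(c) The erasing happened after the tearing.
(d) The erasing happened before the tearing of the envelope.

(a) Not entailed — Priya erased the note, not the envelope; the envelope belongs to the tearing event.
(b) Entailed — the original entails any weakening of itself; this just drops 'for the class', 'in the pantry'.
(c) Not entailed — the narrative places the erasing before the tearing, not after.
(d) Entailed — the narrative places the erasing before the tearing.

(b), (d)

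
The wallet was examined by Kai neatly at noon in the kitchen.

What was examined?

'the wallet' marks the patient of the examining event.

the wallet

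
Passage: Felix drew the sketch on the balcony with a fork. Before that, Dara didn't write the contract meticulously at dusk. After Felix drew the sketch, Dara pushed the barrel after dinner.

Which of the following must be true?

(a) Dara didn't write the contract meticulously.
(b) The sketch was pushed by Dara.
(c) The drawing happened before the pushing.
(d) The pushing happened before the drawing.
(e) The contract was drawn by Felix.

(a) Not entailed — dropping 'at dusk' under negation is not valid — the original leaves open that Dara wrote the contract some other way.
(b) Not entailed — Dara pushed the barrel, not the sketch; the sketch belongs to the drawing event.
(c) Entailed — the narrative places the drawing before the pushing.
(d) Not entailed — the narrative places the drawing before the pushing, not after.
(e) Not entailed — Felix drew the sketch, not the contract; the contract belongs to the writing event.

(c)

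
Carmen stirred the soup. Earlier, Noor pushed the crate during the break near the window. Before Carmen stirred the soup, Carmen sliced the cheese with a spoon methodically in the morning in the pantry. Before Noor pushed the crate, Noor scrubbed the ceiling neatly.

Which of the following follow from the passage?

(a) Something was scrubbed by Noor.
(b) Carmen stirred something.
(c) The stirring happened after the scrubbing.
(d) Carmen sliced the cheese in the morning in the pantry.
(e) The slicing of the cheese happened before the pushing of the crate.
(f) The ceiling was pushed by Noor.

(a), (b), (c), (d)

(a) Entailed — dropping 'neatly' and generalizing the patient leaves a sub-description the original still satisfies.
(b) Entailed — the original entails any weakening of itself; this just generalizes the patient.
(c) Entailed — the narrative places the scrubbing before the stirring.
(d) Entailed — the original entails any weakening of itself; this just drops 'with a spoon', 'methodically'.
(e) Not entailed — the narrative doesn't order the slicing relative to the pushing.
(f) Not entailed — Noor pushed the crate, not the ceiling; the ceiling belongs to the scrubbing event.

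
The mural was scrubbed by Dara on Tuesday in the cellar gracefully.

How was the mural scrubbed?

gracefully

'gracefully' marks the manner of the scrubbing event.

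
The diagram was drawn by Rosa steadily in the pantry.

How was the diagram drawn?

'steadily' marks the manner of the drawing event.

steadily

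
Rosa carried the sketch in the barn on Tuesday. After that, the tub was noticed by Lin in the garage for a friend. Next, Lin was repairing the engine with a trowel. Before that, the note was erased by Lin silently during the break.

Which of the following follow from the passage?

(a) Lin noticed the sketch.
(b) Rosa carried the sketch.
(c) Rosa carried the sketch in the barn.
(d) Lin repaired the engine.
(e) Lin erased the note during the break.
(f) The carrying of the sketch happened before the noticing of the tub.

(b), (c), (e), (f)

(a) Not entailed — Lin noticed the tub, not the sketch; the sketch belongs to the carrying event.
(b) Entailed — this follows by dropping conjuncts from the carrying event's description.
(c) Entailed — this follows by dropping conjuncts from the carrying event's description.
(d) Not entailed — 'was repairing' is progressive on an accomplishment; it does not entail the completed 'repaired'.
(e) Entailed — the original entails any weakening of itself; this just drops 'silently'.
(f) Entailed — the narrative places the carrying before the noticing.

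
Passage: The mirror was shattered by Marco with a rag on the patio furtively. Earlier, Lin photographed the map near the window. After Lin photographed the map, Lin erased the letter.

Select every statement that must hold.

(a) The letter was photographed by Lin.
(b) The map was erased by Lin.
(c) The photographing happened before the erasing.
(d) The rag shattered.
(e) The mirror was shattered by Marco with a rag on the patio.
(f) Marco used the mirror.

(a) Not entailed — Lin photographed the map, not the letter; the letter belongs to the erasing event.
(b) Not entailed — Lin erased the letter, not the map; the map belongs to the photographing event.
(c) Entailed — the narrative places the photographing before the erasing.
(d) Not entailed — the mirror is what shattered, not the rag.
(e) Entailed — dropping 'furtively' leaves a sub-description the original still satisfies.
(f) Not entailed — the mirror is the patient, not an instrument — Marco used a rag.

(c), (e)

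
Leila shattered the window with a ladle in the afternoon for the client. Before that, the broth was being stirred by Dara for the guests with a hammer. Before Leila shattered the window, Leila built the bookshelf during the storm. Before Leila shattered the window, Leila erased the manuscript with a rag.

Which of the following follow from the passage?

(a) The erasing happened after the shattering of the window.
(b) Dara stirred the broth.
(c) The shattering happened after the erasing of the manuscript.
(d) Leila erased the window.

(b), (c)

(a) Not entailed — the narrative places the erasing before the shattering, not after.
(b) Entailed — 'stir' is an activity; 'was stirring' entails that some stirring happened, so 'stirred' holds.
(c) Entailed — the narrative places the erasing before the shattering.
(d) Not entailed — Leila erased the manuscript, not the window; the window belongs to the shattering event.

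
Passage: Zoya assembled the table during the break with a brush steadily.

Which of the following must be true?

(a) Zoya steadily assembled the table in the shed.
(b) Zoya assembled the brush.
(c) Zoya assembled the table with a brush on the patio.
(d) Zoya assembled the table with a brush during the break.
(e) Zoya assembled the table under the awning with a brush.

(a) Not entailed — 'in the shed' adds information not in the original event.
(b) Not entailed — the brush is the instrument, not what was assembled.
(c) Not entailed — 'on the patio' adds information not in the original event.
(d) Entailed — every conjunct here is already in the original assembling event.
(e) Not entailed — 'under the awning' adds information not in the original event.

(d)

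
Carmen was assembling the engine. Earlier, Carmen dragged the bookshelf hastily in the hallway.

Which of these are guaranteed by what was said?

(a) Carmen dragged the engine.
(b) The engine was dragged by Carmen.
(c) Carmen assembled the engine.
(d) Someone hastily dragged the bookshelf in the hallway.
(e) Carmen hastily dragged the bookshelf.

(d), (e)

(a) Not entailed — Carmen dragged the bookshelf, not the engine; the engine belongs to the assembling event.
(b) Not entailed — Carmen dragged the bookshelf, not the engine; the engine belongs to the assembling event.
(c) Not entailed — 'was assembling' is progressive on an accomplishment; it does not entail the completed 'assembled'.
(d) Entailed — generalizing the agent leaves a sub-description the original still satisfies.
(e) Entailed — the original entails any weakening of itself; this just drops 'in the hallway'.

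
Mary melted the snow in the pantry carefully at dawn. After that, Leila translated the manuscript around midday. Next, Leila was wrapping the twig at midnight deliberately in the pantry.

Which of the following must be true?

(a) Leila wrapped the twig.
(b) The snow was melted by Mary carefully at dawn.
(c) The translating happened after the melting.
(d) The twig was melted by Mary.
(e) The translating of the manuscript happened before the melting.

(a) Not entailed — 'was wrapping' is progressive on an accomplishment; it does not entail the completed 'wrapped'.
(b) Entailed — dropping 'in the pantry' leaves a sub-description the original still satisfies.
(c) Entailed — the narrative places the melting before the translating.
(d) Not entailed — Mary melted the snow, not the twig; the twig belongs to the wrapping event.
(e) Not entailed — the narrative places the melting before the translating, not after.

(b), (c)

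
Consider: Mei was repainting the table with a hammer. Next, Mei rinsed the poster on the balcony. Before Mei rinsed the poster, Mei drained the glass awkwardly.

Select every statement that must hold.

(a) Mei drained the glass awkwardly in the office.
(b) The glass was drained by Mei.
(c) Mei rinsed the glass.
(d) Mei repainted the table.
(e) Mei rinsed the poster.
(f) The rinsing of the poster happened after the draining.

(a) Not entailed — 'in the office' adds information not in the original event.
(b) Entailed — this follows by dropping conjuncts from the draining event's description.
(c) Not entailed — Mei rinsed the poster, not the glass; the glass belongs to the draining event.
(d) Not entailed — 'was repainting' is progressive on an accomplishment; it does not entail the completed 'repainted'.
(e) Entailed — every conjunct here is already in the original rinsing event.
(f) Entailed — the narrative places the draining before the rinsing.

(b), (e), (f)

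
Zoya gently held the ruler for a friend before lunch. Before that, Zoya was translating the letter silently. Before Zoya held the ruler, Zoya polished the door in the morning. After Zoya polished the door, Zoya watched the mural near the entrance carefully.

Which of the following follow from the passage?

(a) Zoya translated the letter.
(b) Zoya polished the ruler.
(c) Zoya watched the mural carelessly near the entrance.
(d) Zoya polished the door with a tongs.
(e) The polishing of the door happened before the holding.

(e)

(a) Not entailed — 'was translating' is progressive on an accomplishment; it does not entail the completed 'translated'.
(b) Not entailed — Zoya polished the door, not the ruler; the ruler belongs to the holding event.
(c) Not entailed — 'carelessly' adds a manner not in (and inconsistent with) the original.
(d) Not entailed — 'with a tongs' adds information not in the original event.
(e) Entailed — the narrative places the polishing before the holding.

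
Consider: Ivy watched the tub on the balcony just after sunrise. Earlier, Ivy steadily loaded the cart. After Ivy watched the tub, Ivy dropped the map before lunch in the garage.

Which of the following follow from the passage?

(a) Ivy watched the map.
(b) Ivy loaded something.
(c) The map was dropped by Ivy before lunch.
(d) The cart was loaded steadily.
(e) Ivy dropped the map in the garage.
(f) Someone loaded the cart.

(a) Not entailed — Ivy watched the tub, not the map; the map belongs to the dropping event.
(b) Entailed — this follows by dropping conjuncts from the loading event's description.
(c) Entailed — dropping 'in the garage' leaves a sub-description the original still satisfies.
(d) Entailed — the original entails any weakening of itself; this just generalizes the agent.
(e) Entailed — dropping 'before lunch' leaves a sub-description the original still satisfies.
(f) Entailed — the original entails any weakening of itself; this just drops 'steadily' and generalizes the agent.

(b), (c), (d), (e), (f)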